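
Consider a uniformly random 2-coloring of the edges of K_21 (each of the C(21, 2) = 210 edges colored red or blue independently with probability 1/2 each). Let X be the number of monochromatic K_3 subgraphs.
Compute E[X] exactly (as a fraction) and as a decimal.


Let X = Σ_S X_S over the C(21, 3) = 1330 subsets S of size 3, where X_S = 1 if the K_3 on S is monochromatic.
For a fixed S, the K_3 on S has C(3, 2) = 3 edges. P[all 3 edges red] = (1/2)^3, and likewise for blue, so P[monochromatic] = 2·(1/2)^3 = 2^{1 − 3} = 1/4.
By linearity: E[X] = C(21, 3) · 2^{1 − 3} = 1330 · 1/4 = 665/2.
Numerically: E[X] ≈ 332.50000.

E[X] = C(21,3)·2^(1−C(3,2)) = 665/2 ≈ 332.50000.


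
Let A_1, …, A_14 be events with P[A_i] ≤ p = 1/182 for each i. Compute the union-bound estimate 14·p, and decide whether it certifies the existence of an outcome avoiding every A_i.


Union bound: P[∪_{i=1}^{14} A_i] ≤ Σ_i P[A_i] ≤ 14·p = 14·(1/182) = 1/13.
Numerically: 1/13 ≈ 0.0769.
Is 1/13 < 1? YES.
Since P[∪ A_i] ≤ 1/13 < 1, the complement has P[∩ A_i^c] ≥ 1 − 1/13 = 12/13 > 0, so some outcome avoids every A_i.

14·p = 1/13 ≈ 0.0769; existence CERTIFIED by the union bound.


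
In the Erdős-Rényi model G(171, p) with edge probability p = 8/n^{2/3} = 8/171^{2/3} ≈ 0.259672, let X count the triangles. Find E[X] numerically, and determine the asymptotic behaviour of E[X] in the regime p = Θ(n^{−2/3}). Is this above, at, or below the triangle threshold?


Number of potential triangles: C(171, 3) = 818805.
Each occurs with probability p³ ≈ (0.259672)³ ≈ 1.75096611e-02.
By linearity: E[X] = C(171, 3)·p³ ≈ 818805 · 1.75096611e-02 ≈ 14336.998051.
Since α = 2/3 < 1, p = c/n^{2/3} ≫ 1/n is above the triangle threshold p ~ 1/n. Asymptotically E[X] ~ (c³/6)·n^{3(1−α)} = (8³/6)·n^{1} → ∞; triangles are abundant w.h.p.

E[X] ≈ 14336.998051; in regime p = Θ(1/n^{2/3}) E[X] diverges (above the triangle threshold p ~ 1/n).


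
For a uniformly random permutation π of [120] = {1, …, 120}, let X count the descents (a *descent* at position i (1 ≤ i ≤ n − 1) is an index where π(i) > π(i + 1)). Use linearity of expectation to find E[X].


Write X = Σ X_I over i = 1, …, 119, with X_I the indicator of one descent.
There are 119 indicators.
For each fixed i, the pair (π(i), π(i+1)) is a uniformly random ordered pair of distinct values from {1, …, 120}; by symmetry P[π(i) > π(i+1)] = 1/2.
By linearity: E[X] = 119 · (1/2) = (120 − 1) · (1/2) = 119/2 ≈ 59.50000.

E[X] = 119/2 = 59.50000.


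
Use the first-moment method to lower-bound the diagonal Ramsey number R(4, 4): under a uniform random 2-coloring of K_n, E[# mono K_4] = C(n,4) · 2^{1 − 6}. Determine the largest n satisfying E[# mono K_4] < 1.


We need C(n, 4) · 2^{1 − 6} < 1, i.e. C(n, 4) < 2^{6 − 1} = 32.
Check values of n near the boundary:
  n = 4: C(4, 4) = 1; 1 < 32? YES
  n = 5: C(5, 4) = 5; 5 < 32? YES
  n = 6: C(6, 4) = 15; 15 < 32? YES
  n = 7: C(7, 4) = 35; 35 < 32? NO
  n = 8: C(8, 4) = 70; 70 < 32? NO
  n = 9: C(9, 4) = 126; 126 < 32? NO
The largest n with C(n, 4) < 32 is n = 6 (where E[X] = 15/32 ≈ 0.4687500). Hence R(4, 4) > 6, i.e. R(4, 4) ≥ 7.

Largest n = 6; hence R(4, 4) > 6.


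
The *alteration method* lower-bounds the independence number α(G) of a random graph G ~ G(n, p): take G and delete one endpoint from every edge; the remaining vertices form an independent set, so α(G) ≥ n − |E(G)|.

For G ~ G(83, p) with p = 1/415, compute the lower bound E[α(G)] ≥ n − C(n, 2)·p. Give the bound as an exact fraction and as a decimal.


E[|E(G)|] = C(83, 2)·p = 3403 · (1/415) = 41/5.
E[α(G)] ≥ n − E[|E(G)|] = 83 − 41/5 = 374/5.
Numerically: ≈ 74.800.
(This is only a lower bound; the true E[α(G)] may be larger.)

E[α(G)] ≥ 374/5 ≈ 74.800.


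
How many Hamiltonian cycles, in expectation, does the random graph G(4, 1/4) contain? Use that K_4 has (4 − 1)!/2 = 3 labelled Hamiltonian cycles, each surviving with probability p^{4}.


K_4 has (4 − 1)!/2 = 3 labelled Hamiltonian cycles.
For each such Hamiltonian cycle H, let X_H = 1 if all 4 edges of H are present in G. Then P[X_H = 1] = p^{4} = (1/4)^{4} = 1/256.
Summing the indicators: E[X] = Σ_H E[X_H] = 3 · p^{4} = 3 · 1/256 = 3/256.
Numerically: E[X] ≈ 0.0117188.

E[X] = 3 · (1/4)^{4} = 3/256 ≈ 0.0117188.


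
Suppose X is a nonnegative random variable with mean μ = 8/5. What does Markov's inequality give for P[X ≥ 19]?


μ = E[X] = 8/5, a = 19.
Markov: P[X ≥ 19] ≤ μ/a = (8/5)/19 = 8/95.
Numerically: ≈ 0.084211.
(Since a = 19 > μ = 1.600000, the bound 8/95 is < 1 and informative.)

P[X ≥ 19] ≤ 8/95 ≈ 0.084211.


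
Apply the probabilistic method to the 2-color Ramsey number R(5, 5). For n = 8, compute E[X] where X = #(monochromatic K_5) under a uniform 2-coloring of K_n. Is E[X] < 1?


E[X] = C(8, 5) · 2^{1 − 10} = 56 · 2^{−9} = 56/512.
As a reduced fraction: E[X] = 7/64 ≈ 0.109.
Is E[X] < 1? YES.
Since E[X] < 1, there exists a 2-coloring of K_{8} with no monochromatic K_5; hence R(5, 5) > 8.

E[X] = 7/64 ≈ 0.109; E[X] < 1, so R(5, 5) > 8.


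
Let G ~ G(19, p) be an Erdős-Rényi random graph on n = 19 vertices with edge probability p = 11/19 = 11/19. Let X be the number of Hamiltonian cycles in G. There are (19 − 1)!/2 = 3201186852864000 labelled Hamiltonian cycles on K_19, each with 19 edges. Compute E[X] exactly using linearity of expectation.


K_19 has (19 − 1)!/2 = 3201186852864000 labelled Hamiltonian cycles.
For each such Hamiltonian cycle H, let X_H = 1 if all 19 edges of H are present in G. Then P[X_H = 1] = p^{19} = (11/19)^{19} = 61159090448414546291/1978419655660313589123979.
By linearity: E[X] = Σ_H E[X_H] = 3201186852864000 · p^{19} = 3201186852864000 · 61159090448414546291/1978419655660313589123979 = 195781676276584883979724733927424000/1978419655660313589123979.
Numerically: E[X] ≈ 9.9e+10.

E[X] = 3201186852864000 · (11/19)^{19} = 195781676276584883979724733927424000/1978419655660313589123979 ≈ 9.9e+10.


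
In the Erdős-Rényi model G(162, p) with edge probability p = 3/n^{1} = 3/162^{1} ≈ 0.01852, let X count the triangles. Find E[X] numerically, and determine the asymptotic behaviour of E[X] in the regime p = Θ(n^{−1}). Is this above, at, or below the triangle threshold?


Number of potential triangles: C(162, 3) = 695520.
Each occurs with probability p³ ≈ (0.01852)³ ≈ 6.350658e-06.
By linearity: E[X] = C(162, 3)·p³ ≈ 695520 · 6.350658e-06 ≈ 4.4170.
Here α = 1, so p = 3/n is exactly at the triangle threshold p ~ 1/n. Asymptotically E[X] → c³/6 = 3³/6 = 9/2 ≈ 4.5000, a bounded constant. In this regime the triangle count is asymptotically Poisson(c³/6).

E[X] ≈ 4.4170; in regime p = Θ(1/n^{1}) E[X] stays bounded (at the triangle threshold p ~ 1/n).


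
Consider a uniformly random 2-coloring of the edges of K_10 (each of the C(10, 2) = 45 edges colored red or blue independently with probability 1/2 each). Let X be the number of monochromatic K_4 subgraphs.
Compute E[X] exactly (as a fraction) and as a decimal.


Let X = Σ_S X_S over the C(10, 4) = 210 subsets S of size 4, where X_S = 1 if the K_4 on S is monochromatic.
For a fixed S, the K_4 on S has C(4, 2) = 6 edges. P[all 6 edges red] = (1/2)^6, and likewise for blue, so P[monochromatic] = 2·(1/2)^6 = 2^{1 − 6} = 1/32.
By linearity of expectation: E[X] = C(10, 4) · 2^{1 − 6} = 210 · 1/32 = 105/16.
Numerically: E[X] ≈ 6.5625.

E[X] = C(10,4)·2^(1−C(4,2)) = 105/16 ≈ 6.5625.


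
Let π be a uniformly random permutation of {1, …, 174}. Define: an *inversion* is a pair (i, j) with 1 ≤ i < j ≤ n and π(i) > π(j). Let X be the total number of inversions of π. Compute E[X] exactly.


Write X = Σ X_I over the C(174, 2) = 15051 pairs i < j, with X_I the indicator of one inversion.
There are 15051 indicators.
For each fixed pair i < j, the values π(i) and π(j) are two distinct elements of {1, …, 174} in uniformly random order; by symmetry P[π(i) > π(j)] = 1/2.
By linearity: E[X] = 15051 · (1/2) = C(174, 2) · (1/2) = 15051/2 = 15051/2 ≈ 7525.50000.

E[X] = 15051/2 = 7525.50000.


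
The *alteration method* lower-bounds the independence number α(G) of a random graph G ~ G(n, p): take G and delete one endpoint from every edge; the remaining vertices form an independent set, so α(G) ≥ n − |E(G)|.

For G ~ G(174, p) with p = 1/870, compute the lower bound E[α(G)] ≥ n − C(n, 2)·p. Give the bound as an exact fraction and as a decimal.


E[|E(G)|] = C(174, 2)·p = 15051 · (1/870) = 173/10.
E[α(G)] ≥ n − E[|E(G)|] = 174 − 173/10 = 1567/10.
Numerically: ≈ 156.7000.
(This is only a lower bound; the true E[α(G)] may be larger.)

E[α(G)] ≥ 1567/10 ≈ 156.7000.


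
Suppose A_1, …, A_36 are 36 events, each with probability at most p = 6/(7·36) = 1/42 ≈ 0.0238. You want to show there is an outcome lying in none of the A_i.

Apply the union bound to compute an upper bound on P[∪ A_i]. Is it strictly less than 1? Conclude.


Union bound: P[∪_{i=1}^{36} A_i] ≤ Σ_i P[A_i] ≤ 36·p = 36·(1/42) = 6/7.
Numerically: 6/7 ≈ 0.8571.
Is 6/7 < 1? YES.
Since P[∪ A_i] ≤ 6/7 < 1, the complement has P[∩ A_i^c] ≥ 1 − 6/7 = 1/7 > 0, so some outcome avoids every A_i.

36·p = 6/7 ≈ 0.8571; existence CERTIFIED by the union bound.


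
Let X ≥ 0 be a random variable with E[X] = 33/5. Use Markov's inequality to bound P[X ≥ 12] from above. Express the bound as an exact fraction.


μ = E[X] = 33/5, a = 12.
Markov: P[X ≥ 12] ≤ μ/a = (33/5)/12 = 11/20.
Numerically: ≈ 0.550000.
(Since a = 12 > μ = 6.600000, the bound 11/20 is < 1 and informative.)

P[X ≥ 12] ≤ 11/20 ≈ 0.550000.


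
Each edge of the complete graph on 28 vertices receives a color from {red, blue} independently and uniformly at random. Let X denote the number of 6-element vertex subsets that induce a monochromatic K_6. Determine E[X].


Let X = Σ_S X_S over the C(28, 6) = 376740 subsets S of size 6, where X_S = 1 if the K_6 on S is monochromatic.
For a fixed S, the K_6 on S has C(6, 2) = 15 edges. P[all 15 edges red] = (1/2)^15, and likewise for blue, so P[monochromatic] = 2·(1/2)^15 = 2^{1 − 15} = 1/16384.
By linearity of expectation: E[X] = C(28, 6) · 2^{1 − 15} = 376740 · 1/16384 = 94185/4096.
Numerically: E[X] ≈ 22.994.

E[X] = C(28,6)·2^(1−C(6,2)) = 94185/4096 ≈ 22.994.


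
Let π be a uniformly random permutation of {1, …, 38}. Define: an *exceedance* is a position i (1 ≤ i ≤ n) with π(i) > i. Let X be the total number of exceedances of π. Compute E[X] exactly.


Write X = Σ_{i=1}^{38} X_i, where X_i = 1_{π(i) > i}.
For each fixed i, π(i) is uniform over {1, …, 38} (marginal of a uniform permutation), so P[π(i) > i] = (n − i)/n. Summing: Σ_{i=1}^{38} (n − i)/n = (0 + 1 + … + 37)/38 = 38(38 − 1)/(2·38) = (38 − 1)/2.
Hence E[X] = Σ_{i=1}^{38} (38 − i)/38 = 37/2 ≈ 18.5000.

E[X] = 37/2 = 18.5000.


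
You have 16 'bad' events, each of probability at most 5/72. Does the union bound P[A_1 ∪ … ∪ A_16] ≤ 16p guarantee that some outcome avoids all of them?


Union bound: P[∪_{i=1}^{16} A_i] ≤ Σ_i P[A_i] ≤ 16·p = 16·(5/72) = 10/9.
Numerically: 10/9 ≈ 1.111.
Is 10/9 < 1? NO.
Since the bound 10/9 is ≥ 1, the union bound is uninformative here; it does NOT by itself certify existence.

16·p = 10/9 ≈ 1.111; existence NOT certified by the union bound.


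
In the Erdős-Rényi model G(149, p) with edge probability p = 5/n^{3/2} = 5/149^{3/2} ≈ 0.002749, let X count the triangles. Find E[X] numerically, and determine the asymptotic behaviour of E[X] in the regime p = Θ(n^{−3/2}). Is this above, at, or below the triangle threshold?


Number of potential triangles: C(149, 3) = 540274.
Each occurs with probability p³ ≈ (0.002749)³ ≈ 2.077647e-08.
By linearity: E[X] = C(149, 3)·p³ ≈ 540274 · 2.077647e-08 ≈ 0.0112.
Since α = 3/2 > 1, p = c/n^{3/2} = o(1/n) is below the triangle threshold p ~ 1/n. Asymptotically E[X] ~ (c³/6)·n^{3(1−α)} = (5³/6)·n^{-1.5} → 0, so by Markov's inequality G has no triangles w.h.p.

E[X] ≈ 0.0112; in regime p = Θ(1/n^{3/2}) E[X] tends to 0 (below the triangle threshold p ~ 1/n).


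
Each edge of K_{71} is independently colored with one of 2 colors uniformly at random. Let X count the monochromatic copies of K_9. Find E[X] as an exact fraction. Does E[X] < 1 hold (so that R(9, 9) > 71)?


E[X] = C(71, 9) · 2^{1 − 36} = 74473879480 · 2^{−35} = 74473879480/34359738368.
As a reduced fraction: E[X] = 9309234935/4294967296 ≈ 2.16748.
Is E[X] < 1? NO.
Since E[X] ≥ 1, the first-moment bound is inconclusive at n = 71; it does NOT by itself certify R(9, 9) > 71.

E[X] = 9309234935/4294967296 ≈ 2.16748; E[X] ≥ 1; first-moment method inconclusive here.


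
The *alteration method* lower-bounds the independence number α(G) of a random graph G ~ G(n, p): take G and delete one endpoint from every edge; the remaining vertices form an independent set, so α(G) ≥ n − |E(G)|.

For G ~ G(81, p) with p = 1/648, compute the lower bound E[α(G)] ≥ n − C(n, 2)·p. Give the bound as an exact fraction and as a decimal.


E[|E(G)|] = C(81, 2)·p = 3240 · (1/648) = 5.
E[α(G)] ≥ n − E[|E(G)|] = 81 − 5 = 76.
Numerically: ≈ 76.000000.
(This is only a lower bound; the true E[α(G)] may be larger.)

E[α(G)] ≥ 76 ≈ 76.000000.


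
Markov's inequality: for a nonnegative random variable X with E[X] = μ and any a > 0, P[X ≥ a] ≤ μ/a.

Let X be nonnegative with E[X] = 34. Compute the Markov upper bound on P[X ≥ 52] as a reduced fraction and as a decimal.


μ = E[X] = 34, a = 52.
Markov: P[X ≥ 52] ≤ μ/a = (34)/52 = 17/26.
Numerically: ≈ 0.654.
(Since a = 52 > μ = 34.000, the bound 17/26 is < 1 and informative.)

P[X ≥ 52] ≤ 17/26 ≈ 0.654.


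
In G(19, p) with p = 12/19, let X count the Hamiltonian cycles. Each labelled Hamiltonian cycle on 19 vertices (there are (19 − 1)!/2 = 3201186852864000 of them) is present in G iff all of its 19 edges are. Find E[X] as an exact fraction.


K_19 has (19 − 1)!/2 = 3201186852864000 labelled Hamiltonian cycles.
For each such Hamiltonian cycle H, let X_H = 1 if all 19 edges of H are present in G. Then P[X_H = 1] = p^{19} = (12/19)^{19} = 319479999370622926848/1978419655660313589123979.
Summing the indicators: E[X] = Σ_H E[X_H] = 3201186852864000 · p^{19} = 3201186852864000 · 319479999370622926848/1978419655660313589123979 = 1022715173738237107931793611292672000/1978419655660313589123979.
Numerically: E[X] ≈ 5.16935e+11.

E[X] = 3201186852864000 · (12/19)^{19} = 1022715173738237107931793611292672000/1978419655660313589123979 ≈ 5.16935e+11.


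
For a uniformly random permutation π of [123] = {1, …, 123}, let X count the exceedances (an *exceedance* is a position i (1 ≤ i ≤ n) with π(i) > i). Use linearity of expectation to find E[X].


Write X = Σ_{i=1}^{123} X_i, where X_i = 1_{π(i) > i}.
For each fixed i, π(i) is uniform over {1, …, 123} (marginal of a uniform permutation), so P[π(i) > i] = (n − i)/n. Summing: Σ_{i=1}^{123} (n − i)/n = (0 + 1 + … + 122)/123 = 123(123 − 1)/(2·123) = (123 − 1)/2.
Hence E[X] = Σ_{i=1}^{123} (123 − i)/123 = 61 ≈ 61.000.

E[X] = 61 = 61.000.


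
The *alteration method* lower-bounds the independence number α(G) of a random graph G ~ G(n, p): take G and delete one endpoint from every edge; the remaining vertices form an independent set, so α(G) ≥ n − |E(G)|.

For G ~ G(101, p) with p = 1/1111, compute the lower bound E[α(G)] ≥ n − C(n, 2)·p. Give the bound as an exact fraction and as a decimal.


E[|E(G)|] = C(101, 2)·p = 5050 · (1/1111) = 50/11.
E[α(G)] ≥ n − E[|E(G)|] = 101 − 50/11 = 1061/11.
Numerically: ≈ 96.454545.
(This is only a lower bound; the true E[α(G)] may be larger.)

E[α(G)] ≥ 1061/11 ≈ 96.454545.


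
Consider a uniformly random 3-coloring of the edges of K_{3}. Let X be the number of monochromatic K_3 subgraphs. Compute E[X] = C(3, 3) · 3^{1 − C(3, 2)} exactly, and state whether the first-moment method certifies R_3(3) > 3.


E[X] = C(3, 3) · 3^{1 − 3} = 1 · 3^{−2} = 1/9.
As a reduced fraction: E[X] = 1/9 ≈ 0.1111111.
Is E[X] < 1? YES.
Since E[X] < 1, there exists a 3-coloring of K_{3} with no monochromatic K_3; hence R_3(3) > 3.

E[X] = 1/9 ≈ 0.1111111; E[X] < 1, so R_3(3) > 3.


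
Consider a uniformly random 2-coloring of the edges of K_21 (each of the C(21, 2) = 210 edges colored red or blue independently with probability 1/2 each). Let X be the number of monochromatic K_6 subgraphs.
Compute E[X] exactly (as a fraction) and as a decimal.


Let X = Σ_S X_S over the C(21, 6) = 54264 subsets S of size 6, where X_S = 1 if the K_6 on S is monochromatic.
For a fixed S, the K_6 on S has C(6, 2) = 15 edges. P[all 15 edges red] = (1/2)^15, and likewise for blue, so P[monochromatic] = 2·(1/2)^15 = 2^{1 − 15} = 1/16384.
Summing: E[X] = C(21, 6) · 2^{1 − 15} = 54264 · 1/16384 = 6783/2048.
Numerically: E[X] ≈ 3.3120.

E[X] = C(21,6)·2^(1−C(6,2)) = 6783/2048 ≈ 3.3120.


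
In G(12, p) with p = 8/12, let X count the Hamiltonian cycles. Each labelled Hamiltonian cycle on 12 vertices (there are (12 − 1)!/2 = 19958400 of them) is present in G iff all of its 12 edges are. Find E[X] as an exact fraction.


K_12 has (12 − 1)!/2 = 19958400 labelled Hamiltonian cycles.
For each such Hamiltonian cycle H, let X_H = 1 if all 12 edges of H are present in G. Then P[X_H = 1] = p^{12} = (2/3)^{12} = 4096/531441.
By linearity of expectation: E[X] = Σ_H E[X_H] = 19958400 · p^{12} = 19958400 · 4096/531441 = 1009254400/6561.
Numerically: E[X] ≈ 1.5383e+05.

E[X] = 19958400 · (2/3)^{12} = 1009254400/6561 ≈ 1.5383e+05.


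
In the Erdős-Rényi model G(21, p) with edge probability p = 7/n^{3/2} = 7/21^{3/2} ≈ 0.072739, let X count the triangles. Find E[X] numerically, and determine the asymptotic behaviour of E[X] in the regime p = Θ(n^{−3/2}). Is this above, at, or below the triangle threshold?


Number of potential triangles: C(21, 3) = 1330.
Each occurs with probability p³ ≈ (0.072739)³ ≈ 3.8486400e-04.
By linearity: E[X] = C(21, 3)·p³ ≈ 1330 · 3.8486400e-04 ≈ 0.51187.
Since α = 3/2 > 1, p = c/n^{3/2} = o(1/n) is below the triangle threshold p ~ 1/n. Asymptotically E[X] ~ (c³/6)·n^{3(1−α)} = (7³/6)·n^{-1.5} → 0, so by Markov's inequality G has no triangles w.h.p.

E[X] ≈ 0.51187; in regime p = Θ(1/n^{3/2}) E[X] tends to 0 (below the triangle threshold p ~ 1/n).


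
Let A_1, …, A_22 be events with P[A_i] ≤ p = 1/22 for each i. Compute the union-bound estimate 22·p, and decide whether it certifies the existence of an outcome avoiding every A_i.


Union bound: P[∪_{i=1}^{22} A_i] ≤ Σ_i P[A_i] ≤ 22·p = 22·(1/22) = 1.
Numerically: 1 ≈ 1.000.
Is 1 < 1? NO.
Since the bound 1 is ≥ 1, the union bound is uninformative here; it does NOT by itself certify existence.

22·p = 1 ≈ 1.000; existence NOT certified by the union bound.


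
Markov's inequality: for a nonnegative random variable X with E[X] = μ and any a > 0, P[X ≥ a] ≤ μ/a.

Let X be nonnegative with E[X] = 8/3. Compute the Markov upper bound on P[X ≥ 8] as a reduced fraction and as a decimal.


μ = E[X] = 8/3, a = 8.
Markov: P[X ≥ 8] ≤ μ/a = (8/3)/8 = 1/3.
Numerically: ≈ 0.33333.
(Since a = 8 > μ = 2.66667, the bound 1/3 is < 1 and informative.)

P[X ≥ 8] ≤ 1/3 ≈ 0.33333.


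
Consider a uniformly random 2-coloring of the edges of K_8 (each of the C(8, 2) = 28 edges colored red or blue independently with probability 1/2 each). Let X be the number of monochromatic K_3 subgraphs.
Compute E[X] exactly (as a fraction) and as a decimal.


Let X = Σ_S X_S over the C(8, 3) = 56 subsets S of size 3, where X_S = 1 if the K_3 on S is monochromatic.
For a fixed S, the K_3 on S has C(3, 2) = 3 edges. P[all 3 edges red] = (1/2)^3, and likewise for blue, so P[monochromatic] = 2·(1/2)^3 = 2^{1 − 3} = 1/4.
By linearity: E[X] = C(8, 3) · 2^{1 − 3} = 56 · 1/4 = 14.
Numerically: E[X] ≈ 14.000000.

E[X] = C(8,3)·2^(1−C(3,2)) = 14 ≈ 14.000000.


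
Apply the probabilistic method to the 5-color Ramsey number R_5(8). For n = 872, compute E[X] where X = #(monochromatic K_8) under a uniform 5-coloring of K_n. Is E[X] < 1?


E[X] = C(872, 8) · 5^{1 − 28} = 8028343903111291045 · 5^{−27} = 8028343903111291045/7450580596923828125.
As a reduced fraction: E[X] = 1605668780622258209/1490116119384765625 ≈ 1.0775461.
Is E[X] < 1? NO.
Since E[X] ≥ 1, the first-moment bound is inconclusive at n = 872; it does NOT by itself certify R_5(8) > 872.

E[X] = 1605668780622258209/1490116119384765625 ≈ 1.0775461; E[X] ≥ 1; first-moment method inconclusive here.


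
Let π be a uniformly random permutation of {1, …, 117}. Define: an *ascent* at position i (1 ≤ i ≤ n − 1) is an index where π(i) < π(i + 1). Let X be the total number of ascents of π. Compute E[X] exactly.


Write X = Σ X_I over i = 1, …, 116, with X_I the indicator of one ascent.
There are 116 indicators.
For each fixed i, the pair (π(i), π(i+1)) is a uniformly random ordered pair of distinct values from {1, …, 117}; by symmetry P[π(i) < π(i+1)] = 1/2.
By linearity: E[X] = 116 · (1/2) = (117 − 1) · (1/2) = 58 ≈ 58.0000.

E[X] = 58 = 58.0000.


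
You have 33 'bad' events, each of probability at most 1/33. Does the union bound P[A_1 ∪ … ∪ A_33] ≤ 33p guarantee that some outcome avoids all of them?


Union bound: P[∪_{i=1}^{33} A_i] ≤ Σ_i P[A_i] ≤ 33·p = 33·(1/33) = 1.
Numerically: 1 ≈ 1.000.
Is 1 < 1? NO.
Since the bound 1 is ≥ 1, the union bound is uninformative here; it does NOT by itself certify existence.

33·p = 1 ≈ 1.000; existence NOT certified by the union bound.


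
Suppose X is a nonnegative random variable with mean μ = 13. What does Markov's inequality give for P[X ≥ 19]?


μ = E[X] = 13, a = 19.
Markov: P[X ≥ 19] ≤ μ/a = (13)/19 = 13/19.
Numerically: ≈ 0.684.
(Since a = 19 > μ = 13.000, the bound 13/19 is < 1 and informative.)

P[X ≥ 19] ≤ 13/19 ≈ 0.684.


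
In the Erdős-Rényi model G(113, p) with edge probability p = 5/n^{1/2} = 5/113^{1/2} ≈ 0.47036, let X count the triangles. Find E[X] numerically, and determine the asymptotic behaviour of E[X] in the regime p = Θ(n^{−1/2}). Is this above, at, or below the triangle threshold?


Number of potential triangles: C(113, 3) = 234136.
Each occurs with probability p³ ≈ (0.47036)³ ≈ 1.04062043e-01.
By linearity: E[X] = C(113, 3)·p³ ≈ 234136 · 1.04062043e-01 ≈ 24364.670491.
Since α = 1/2 < 1, p = c/n^{1/2} ≫ 1/n is above the triangle threshold p ~ 1/n. Asymptotically E[X] ~ (c³/6)·n^{3(1−α)} = (5³/6)·n^{1.5} → ∞; triangles are abundant w.h.p.

E[X] ≈ 24364.670491; in regime p = Θ(1/n^{1/2}) E[X] diverges (above the triangle threshold p ~ 1/n).


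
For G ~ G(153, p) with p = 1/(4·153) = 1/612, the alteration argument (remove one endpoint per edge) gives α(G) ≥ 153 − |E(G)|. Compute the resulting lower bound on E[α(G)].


E[|E(G)|] = C(153, 2)·p = 11628 · (1/612) = 19.
E[α(G)] ≥ n − E[|E(G)|] = 153 − 19 = 134.
Numerically: ≈ 134.000000.
(This is only a lower bound; the true E[α(G)] may be larger.)

E[α(G)] ≥ 134 ≈ 134.000000.


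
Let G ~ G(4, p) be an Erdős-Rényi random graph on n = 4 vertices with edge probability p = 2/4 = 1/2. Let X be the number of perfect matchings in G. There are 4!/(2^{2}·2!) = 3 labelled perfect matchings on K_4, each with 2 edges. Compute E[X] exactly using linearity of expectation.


K_4 has 4!/(2^{2}·2!) = 3 labelled perfect matchings.
For each such perfect matching H, let X_H = 1 if all 2 edges of H are present in G. Then P[X_H = 1] = p^{2} = (1/2)^{2} = 1/4.
By linearity of expectation: E[X] = Σ_H E[X_H] = 3 · p^{2} = 3 · 1/4 = 3/4.
Numerically: E[X] ≈ 0.75.

E[X] = 3 · (1/2)^{2} = 3/4 ≈ 0.75.


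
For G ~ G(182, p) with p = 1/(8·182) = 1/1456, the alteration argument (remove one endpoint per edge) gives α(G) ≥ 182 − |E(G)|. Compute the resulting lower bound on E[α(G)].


E[|E(G)|] = C(182, 2)·p = 16471 · (1/1456) = 181/16.
E[α(G)] ≥ n − E[|E(G)|] = 182 − 181/16 = 2731/16.
Numerically: ≈ 170.688.
(This is only a lower bound; the true E[α(G)] may be larger.)

E[α(G)] ≥ 2731/16 ≈ 170.688.


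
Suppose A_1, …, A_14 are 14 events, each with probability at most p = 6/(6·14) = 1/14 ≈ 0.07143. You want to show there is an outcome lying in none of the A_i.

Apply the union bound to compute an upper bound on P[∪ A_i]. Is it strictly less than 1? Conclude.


Union bound: P[∪_{i=1}^{14} A_i] ≤ Σ_i P[A_i] ≤ 14·p = 14·(1/14) = 1.
Numerically: 1 ≈ 1.00000.
Is 1 < 1? NO.
Since the bound 1 is ≥ 1, the union bound is uninformative here; it does NOT by itself certify existence.

14·p = 1 ≈ 1.00000; existence NOT certified by the union bound.


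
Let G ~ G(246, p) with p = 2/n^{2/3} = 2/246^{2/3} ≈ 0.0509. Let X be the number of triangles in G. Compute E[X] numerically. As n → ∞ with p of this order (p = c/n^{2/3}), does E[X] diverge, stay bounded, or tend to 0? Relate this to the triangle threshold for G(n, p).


Number of potential triangles: C(246, 3) = 2450980.
Each occurs with probability p³ ≈ (0.0509)³ ≈ 1.32196e-04.
By linearity: E[X] = C(246, 3)·p³ ≈ 2450980 · 1.32196e-04 ≈ 324.011.
Since α = 2/3 < 1, p = c/n^{2/3} ≫ 1/n is above the triangle threshold p ~ 1/n. Asymptotically E[X] ~ (c³/6)·n^{3(1−α)} = (2³/6)·n^{1} → ∞; triangles are abundant w.h.p.

E[X] ≈ 324.011; in regime p = Θ(1/n^{2/3}) E[X] diverges (above the triangle threshold p ~ 1/n).


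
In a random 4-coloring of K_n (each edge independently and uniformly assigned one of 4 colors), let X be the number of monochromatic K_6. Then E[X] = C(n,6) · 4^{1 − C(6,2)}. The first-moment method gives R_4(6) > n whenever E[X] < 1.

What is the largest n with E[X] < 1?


We need C(n, 6) · 4^{1 − 15} < 1, i.e. C(n, 6) < 4^{15 − 1} = 268435456.
Check values of n near the boundary:
  n = 77: C(77, 6) = 237093780; 237093780 < 268435456? YES
  n = 78: C(78, 6) = 256851595; 256851595 < 268435456? YES
  n = 79: C(79, 6) = 277962685; 277962685 < 268435456? NO
  n = 80: C(80, 6) = 300500200; 300500200 < 268435456? NO
  n = 81: C(81, 6) = 324540216; 324540216 < 268435456? NO
The largest n with C(n, 6) < 268435456 is n = 78 (where E[X] = 256851595/268435456 ≈ 0.95685). Hence R_4(6) > 78, i.e. R_4(6) ≥ 79.

Largest n = 78; hence R_4(6) > 78.


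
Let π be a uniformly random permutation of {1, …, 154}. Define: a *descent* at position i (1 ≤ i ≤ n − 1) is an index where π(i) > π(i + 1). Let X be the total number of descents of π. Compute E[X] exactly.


Write X = Σ X_I over i = 1, …, 153, with X_I the indicator of one descent.
There are 153 indicators.
For each fixed i, the pair (π(i), π(i+1)) is a uniformly random ordered pair of distinct values from {1, …, 154}; by symmetry P[π(i) > π(i+1)] = 1/2.
By linearity: E[X] = 153 · (1/2) = (154 − 1) · (1/2) = 153/2 ≈ 76.5000.

E[X] = 153/2 = 76.5000.


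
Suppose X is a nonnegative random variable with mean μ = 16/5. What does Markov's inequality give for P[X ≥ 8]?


μ = E[X] = 16/5, a = 8.
Markov: P[X ≥ 8] ≤ μ/a = (16/5)/8 = 2/5.
Numerically: ≈ 0.4000.
(Since a = 8 > μ = 3.2000, the bound 2/5 is < 1 and informative.)

P[X ≥ 8] ≤ 2/5 ≈ 0.4000.


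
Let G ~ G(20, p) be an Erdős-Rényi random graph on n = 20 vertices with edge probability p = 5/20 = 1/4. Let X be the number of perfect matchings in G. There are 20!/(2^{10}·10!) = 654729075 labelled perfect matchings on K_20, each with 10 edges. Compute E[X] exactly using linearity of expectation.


K_20 has 20!/(2^{10}·10!) = 654729075 labelled perfect matchings.
For each such perfect matching H, let X_H = 1 if all 10 edges of H are present in G. Then P[X_H = 1] = p^{10} = (1/4)^{10} = 1/1048576.
By linearity: E[X] = Σ_H E[X_H] = 654729075 · p^{10} = 654729075 · 1/1048576 = 654729075/1048576.
Numerically: E[X] ≈ 624.398.

E[X] = 654729075 · (1/4)^{10} = 654729075/1048576 ≈ 624.398.


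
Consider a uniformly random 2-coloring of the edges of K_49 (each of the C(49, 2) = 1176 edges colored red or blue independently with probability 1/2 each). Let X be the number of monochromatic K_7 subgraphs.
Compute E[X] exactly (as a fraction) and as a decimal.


Let X = Σ_S X_S over the C(49, 7) = 85900584 subsets S of size 7, where X_S = 1 if the K_7 on S is monochromatic.
For a fixed S, the K_7 on S has C(7, 2) = 21 edges. P[all 21 edges red] = (1/2)^21, and likewise for blue, so P[monochromatic] = 2·(1/2)^21 = 2^{1 − 21} = 1/1048576.
Summing: E[X] = C(49, 7) · 2^{1 − 21} = 85900584 · 1/1048576 = 10737573/131072.
Numerically: E[X] ≈ 81.92118.

E[X] = C(49,7)·2^(1−C(7,2)) = 10737573/131072 ≈ 81.92118.


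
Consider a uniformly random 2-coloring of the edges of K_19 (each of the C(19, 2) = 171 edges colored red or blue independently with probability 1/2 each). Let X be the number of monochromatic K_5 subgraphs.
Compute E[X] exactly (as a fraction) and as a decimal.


Let X = Σ_S X_S over the C(19, 5) = 11628 subsets S of size 5, where X_S = 1 if the K_5 on S is monochromatic.
For a fixed S, the K_5 on S has C(5, 2) = 10 edges. P[all 10 edges red] = (1/2)^10, and likewise for blue, so P[monochromatic] = 2·(1/2)^10 = 2^{1 − 10} = 1/512.
By linearity: E[X] = C(19, 5) · 2^{1 − 10} = 11628 · 1/512 = 2907/128.
Numerically: E[X] ≈ 22.71094.

E[X] = C(19,5)·2^(1−C(5,2)) = 2907/128 ≈ 22.71094.


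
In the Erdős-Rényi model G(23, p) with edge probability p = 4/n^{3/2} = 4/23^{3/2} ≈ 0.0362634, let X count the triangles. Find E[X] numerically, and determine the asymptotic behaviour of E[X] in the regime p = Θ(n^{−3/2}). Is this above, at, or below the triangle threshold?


Number of potential triangles: C(23, 3) = 1771.
Each occurs with probability p³ ≈ (0.0362634)³ ≈ 4.76875172e-05.
By linearity: E[X] = C(23, 3)·p³ ≈ 1771 · 4.76875172e-05 ≈ 0.084455.
Since α = 3/2 > 1, p = c/n^{3/2} = o(1/n) is below the triangle threshold p ~ 1/n. Asymptotically E[X] ~ (c³/6)·n^{3(1−α)} = (4³/6)·n^{-1.5} → 0, so by Markov's inequality G has no triangles w.h.p.

E[X] ≈ 0.084455; in regime p = Θ(1/n^{3/2}) E[X] tends to 0 (below the triangle threshold p ~ 1/n).


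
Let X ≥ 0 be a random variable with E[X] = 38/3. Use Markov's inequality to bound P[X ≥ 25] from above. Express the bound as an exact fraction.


μ = E[X] = 38/3, a = 25.
Markov: P[X ≥ 25] ≤ μ/a = (38/3)/25 = 38/75.
Numerically: ≈ 0.50667.
(Since a = 25 > μ = 12.66667, the bound 38/75 is < 1 and informative.)

P[X ≥ 25] ≤ 38/75 ≈ 0.50667.


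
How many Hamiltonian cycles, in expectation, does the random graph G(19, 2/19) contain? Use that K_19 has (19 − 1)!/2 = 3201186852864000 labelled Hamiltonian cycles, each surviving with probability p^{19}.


K_19 has (19 − 1)!/2 = 3201186852864000 labelled Hamiltonian cycles.
For each such Hamiltonian cycle H, let X_H = 1 if all 19 edges of H are present in G. Then P[X_H = 1] = p^{19} = (2/19)^{19} = 524288/1978419655660313589123979.
By linearity of expectation: E[X] = Σ_H E[X_H] = 3201186852864000 · p^{19} = 3201186852864000 · 524288/1978419655660313589123979 = 1678343852714360832000/1978419655660313589123979.
Numerically: E[X] ≈ 0.0008483.

E[X] = 3201186852864000 · (2/19)^{19} = 1678343852714360832000/1978419655660313589123979 ≈ 0.0008483.


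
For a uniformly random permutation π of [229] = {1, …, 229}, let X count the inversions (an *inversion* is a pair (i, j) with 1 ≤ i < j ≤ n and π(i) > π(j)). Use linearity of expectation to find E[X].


Write X = Σ X_I over the C(229, 2) = 26106 pairs i < j, with X_I the indicator of one inversion.
There are 26106 indicators.
For each fixed pair i < j, the values π(i) and π(j) are two distinct elements of {1, …, 229} in uniformly random order; by symmetry P[π(i) > π(j)] = 1/2.
By linearity: E[X] = 26106 · (1/2) = C(229, 2) · (1/2) = 26106/2 = 13053 ≈ 13053.00000.

E[X] = 13053 = 13053.00000.


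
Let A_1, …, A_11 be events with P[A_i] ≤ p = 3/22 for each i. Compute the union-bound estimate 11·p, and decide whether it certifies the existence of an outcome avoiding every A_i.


Union bound: P[∪_{i=1}^{11} A_i] ≤ Σ_i P[A_i] ≤ 11·p = 11·(3/22) = 3/2.
Numerically: 3/2 ≈ 1.5000.
Is 3/2 < 1? NO.
Since the bound 3/2 is ≥ 1, the union bound is uninformative here; it does NOT by itself certify existence.

11·p = 3/2 ≈ 1.5000; existence NOT certified by the union bound.


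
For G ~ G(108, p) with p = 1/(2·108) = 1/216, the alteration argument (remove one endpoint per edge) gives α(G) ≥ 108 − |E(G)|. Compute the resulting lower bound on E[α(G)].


E[|E(G)|] = C(108, 2)·p = 5778 · (1/216) = 107/4.
E[α(G)] ≥ n − E[|E(G)|] = 108 − 107/4 = 325/4.
Numerically: ≈ 81.2500.
(This is only a lower bound; the true E[α(G)] may be larger.)

E[α(G)] ≥ 325/4 ≈ 81.2500.


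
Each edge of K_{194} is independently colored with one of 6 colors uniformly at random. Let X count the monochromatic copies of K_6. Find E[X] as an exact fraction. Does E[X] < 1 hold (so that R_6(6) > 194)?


E[X] = C(194, 6) · 6^{1 − 15} = 68482017072 · 6^{−14} = 68482017072/78364164096.
As a reduced fraction: E[X] = 475569563/544195584 ≈ 0.8739.
Is E[X] < 1? YES.
Since E[X] < 1, there exists a 6-coloring of K_{194} with no monochromatic K_6; hence R_6(6) > 194.

E[X] = 475569563/544195584 ≈ 0.8739; E[X] < 1, so R_6(6) > 194.


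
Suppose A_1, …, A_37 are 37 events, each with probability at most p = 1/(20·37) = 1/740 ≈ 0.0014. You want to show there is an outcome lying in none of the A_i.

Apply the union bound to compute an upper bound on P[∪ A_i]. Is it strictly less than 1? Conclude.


Union bound: P[∪_{i=1}^{37} A_i] ≤ Σ_i P[A_i] ≤ 37·p = 37·(1/740) = 1/20.
Numerically: 1/20 ≈ 0.0500.
Is 1/20 < 1? YES.
Since P[∪ A_i] ≤ 1/20 < 1, the complement has P[∩ A_i^c] ≥ 1 − 1/20 = 19/20 > 0, so some outcome avoids every A_i.

37·p = 1/20 ≈ 0.0500; existence CERTIFIED by the union bound.


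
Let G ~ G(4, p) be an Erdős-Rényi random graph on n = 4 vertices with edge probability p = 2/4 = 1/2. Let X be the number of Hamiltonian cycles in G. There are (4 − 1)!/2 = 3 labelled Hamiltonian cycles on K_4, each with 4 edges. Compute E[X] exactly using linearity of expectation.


K_4 has (4 − 1)!/2 = 3 labelled Hamiltonian cycles.
For each such Hamiltonian cycle H, let X_H = 1 if all 4 edges of H are present in G. Then P[X_H = 1] = p^{4} = (1/2)^{4} = 1/16.
By linearity of expectation: E[X] = Σ_H E[X_H] = 3 · p^{4} = 3 · 1/16 = 3/16.
Numerically: E[X] ≈ 0.1875.

E[X] = 3 · (1/2)^{4} = 3/16 ≈ 0.1875.


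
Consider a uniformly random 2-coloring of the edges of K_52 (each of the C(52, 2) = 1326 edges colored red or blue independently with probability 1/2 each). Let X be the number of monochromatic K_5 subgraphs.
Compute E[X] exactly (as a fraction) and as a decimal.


Let X = Σ_S X_S over the C(52, 5) = 2598960 subsets S of size 5, where X_S = 1 if the K_5 on S is monochromatic.
For a fixed S, the K_5 on S has C(5, 2) = 10 edges. P[all 10 edges red] = (1/2)^10, and likewise for blue, so P[monochromatic] = 2·(1/2)^10 = 2^{1 − 10} = 1/512.
Summing: E[X] = C(52, 5) · 2^{1 − 10} = 2598960 · 1/512 = 162435/32.
Numerically: E[X] ≈ 5076.0938.

E[X] = C(52,5)·2^(1−C(5,2)) = 162435/32 ≈ 5076.0938.


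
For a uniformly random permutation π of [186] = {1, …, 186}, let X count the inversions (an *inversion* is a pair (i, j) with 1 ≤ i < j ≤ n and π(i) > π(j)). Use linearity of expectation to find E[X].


Write X = Σ X_I over the C(186, 2) = 17205 pairs i < j, with X_I the indicator of one inversion.
There are 17205 indicators.
For each fixed pair i < j, the values π(i) and π(j) are two distinct elements of {1, …, 186} in uniformly random order; by symmetry P[π(i) > π(j)] = 1/2.
By linearity: E[X] = 17205 · (1/2) = C(186, 2) · (1/2) = 17205/2 = 17205/2 ≈ 8602.500000.

E[X] = 17205/2 = 8602.500000.


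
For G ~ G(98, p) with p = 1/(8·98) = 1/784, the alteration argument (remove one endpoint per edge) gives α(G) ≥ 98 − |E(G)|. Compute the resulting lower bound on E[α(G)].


E[|E(G)|] = C(98, 2)·p = 4753 · (1/784) = 97/16.
E[α(G)] ≥ n − E[|E(G)|] = 98 − 97/16 = 1471/16.
Numerically: ≈ 91.93750.
(This is only a lower bound; the true E[α(G)] may be larger.)

E[α(G)] ≥ 1471/16 ≈ 91.93750.


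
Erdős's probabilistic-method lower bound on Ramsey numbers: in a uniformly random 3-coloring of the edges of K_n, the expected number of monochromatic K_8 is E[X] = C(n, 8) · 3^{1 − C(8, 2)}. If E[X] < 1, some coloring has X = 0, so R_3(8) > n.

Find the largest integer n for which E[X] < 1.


We need C(n, 8) · 3^{1 − 28} < 1, i.e. C(n, 8) < 3^{28 − 1} = 7625597484987.
Check values of n near the boundary:
  n = 153: C(153, 8) = 6183023199255; 6183023199255 < 7625597484987? YES
  n = 154: C(154, 8) = 6521818990995; 6521818990995 < 7625597484987? YES
  n = 155: C(155, 8) = 6876747915675; 6876747915675 < 7625597484987? YES
  n = 156: C(156, 8) = 7248464019225; 7248464019225 < 7625597484987? YES
  n = 157: C(157, 8) = 7637643295425; 7637643295425 < 7625597484987? NO
  n = 158: C(158, 8) = 8044984271181; 8044984271181 < 7625597484987? NO
The largest n with C(n, 8) < 7625597484987 is n = 156 (where E[X] = 805384891025/847288609443 ≈ 0.95054). Hence R_3(8) > 156, i.e. R_3(8) ≥ 157.

Largest n = 156; hence R_3(8) > 156.


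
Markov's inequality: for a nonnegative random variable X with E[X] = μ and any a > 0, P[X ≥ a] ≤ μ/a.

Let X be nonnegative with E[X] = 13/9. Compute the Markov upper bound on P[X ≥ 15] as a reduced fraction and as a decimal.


μ = E[X] = 13/9, a = 15.
Markov: P[X ≥ 15] ≤ μ/a = (13/9)/15 = 13/135.
Numerically: ≈ 0.0963.
(Since a = 15 > μ = 1.4444, the bound 13/135 is < 1 and informative.)

P[X ≥ 15] ≤ 13/135 ≈ 0.0963.


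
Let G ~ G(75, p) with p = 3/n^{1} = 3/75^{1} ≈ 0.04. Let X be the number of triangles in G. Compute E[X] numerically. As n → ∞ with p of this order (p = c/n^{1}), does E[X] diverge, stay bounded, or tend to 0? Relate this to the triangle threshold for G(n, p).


Number of potential triangles: C(75, 3) = 67525.
Each occurs with probability p³ ≈ (0.04)³ ≈ 6.40000e-05.
By linearity: E[X] = C(75, 3)·p³ ≈ 67525 · 6.40000e-05 ≈ 4.322.
Here α = 1, so p = 3/n is exactly at the triangle threshold p ~ 1/n. Asymptotically E[X] → c³/6 = 3³/6 = 9/2 ≈ 4.500, a bounded constant. In this regime the triangle count is asymptotically Poisson(c³/6).

E[X] ≈ 4.322; in regime p = Θ(1/n^{1}) E[X] stays bounded (at the triangle threshold p ~ 1/n).


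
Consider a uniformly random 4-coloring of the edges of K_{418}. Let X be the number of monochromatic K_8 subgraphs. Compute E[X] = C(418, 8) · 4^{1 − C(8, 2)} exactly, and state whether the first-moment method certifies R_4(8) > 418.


E[X] = C(418, 8) · 4^{1 − 28} = 21608403021078588 · 4^{−27} = 21608403021078588/18014398509481984.
As a reduced fraction: E[X] = 5402100755269647/4503599627370496 ≈ 1.19951.
Is E[X] < 1? NO.
Since E[X] ≥ 1, the first-moment bound is inconclusive at n = 418; it does NOT by itself certify R_4(8) > 418.

E[X] = 5402100755269647/4503599627370496 ≈ 1.19951; E[X] ≥ 1; first-moment method inconclusive here.


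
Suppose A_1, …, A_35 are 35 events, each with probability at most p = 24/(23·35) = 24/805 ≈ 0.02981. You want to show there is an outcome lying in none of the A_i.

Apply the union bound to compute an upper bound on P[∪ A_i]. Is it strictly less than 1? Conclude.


Union bound: P[∪_{i=1}^{35} A_i] ≤ Σ_i P[A_i] ≤ 35·p = 35·(24/805) = 24/23.
Numerically: 24/23 ≈ 1.04348.
Is 24/23 < 1? NO.
Since the bound 24/23 is ≥ 1, the union bound is uninformative here; it does NOT by itself certify existence.

35·p = 24/23 ≈ 1.04348; existence NOT certified by the union bound.
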